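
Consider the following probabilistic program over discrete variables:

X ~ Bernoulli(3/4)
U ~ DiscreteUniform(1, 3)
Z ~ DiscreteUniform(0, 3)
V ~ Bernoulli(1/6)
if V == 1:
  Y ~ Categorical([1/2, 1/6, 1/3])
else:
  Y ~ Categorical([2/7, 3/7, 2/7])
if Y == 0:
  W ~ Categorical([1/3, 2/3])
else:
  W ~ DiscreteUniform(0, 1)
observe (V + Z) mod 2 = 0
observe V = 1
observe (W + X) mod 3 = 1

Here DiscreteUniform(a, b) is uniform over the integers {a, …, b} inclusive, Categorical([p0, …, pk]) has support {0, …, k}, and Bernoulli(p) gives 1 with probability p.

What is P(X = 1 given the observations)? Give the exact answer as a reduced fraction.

P(X = 1 | obs) = 15/22

Enumerate traces; 36 have nonzero weight after conditioning:
  (X=0, U=1, Z=1, V=1, Y=0, W=1) weight 1/864
  (X=0, U=1, Z=1, V=1, Y=1, W=1) weight 1/3456
  (X=0, U=1, Z=1, V=1, Y=2, W=1) weight 1/1728
  (X=0, U=1, Z=3, V=1, Y=0, W=1) weight 1/864
  (X=0, U=1, Z=3, V=1, Y=1, W=1) weight 1/3456
  (X=0, U=1, Z=3, V=1, Y=2, W=1) weight 1/1728
  (X=0, U=2, Z=1, V=1, Y=0, W=1) weight 1/864
  (X=0, U=2, Z=1, V=1, Y=1, W=1) weight 1/3456
  (X=1, U=1, Z=1, V=1, Y=0, W=0) weight 1/576
  … 27 more
Group by X:
  weight(X=0) = 7/576
  weight(X=1) = 5/192
Total weight = 7/576 + 5/192 = 11/288
P(X=0 | obs) = 7/576 / 11/288 = 7/22
P(X=1 | obs) = 5/192 / 11/288 = 15/22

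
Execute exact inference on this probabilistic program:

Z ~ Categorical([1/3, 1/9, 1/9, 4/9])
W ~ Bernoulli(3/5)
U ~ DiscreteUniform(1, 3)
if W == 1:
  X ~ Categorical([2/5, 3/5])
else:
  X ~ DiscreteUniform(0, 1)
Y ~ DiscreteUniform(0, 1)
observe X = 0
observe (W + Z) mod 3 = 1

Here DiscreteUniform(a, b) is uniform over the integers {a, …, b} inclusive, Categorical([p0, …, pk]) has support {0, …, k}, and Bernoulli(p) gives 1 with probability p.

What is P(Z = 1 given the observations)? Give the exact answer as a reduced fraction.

Enumerate traces; 18 have nonzero weight after conditioning:
  (Z=0, W=1, U=1, X=0, Y=0) weight 1/75
  (Z=0, W=1, U=1, X=0, Y=1) weight 1/75
  (Z=0, W=1, U=2, X=0, Y=0) weight 1/75
  (Z=0, W=1, U=2, X=0, Y=1) weight 1/75
  (Z=0, W=1, U=3, X=0, Y=0) weight 1/75
  (Z=0, W=1, U=3, X=0, Y=1) weight 1/75
  (Z=1, W=0, U=1, X=0, Y=0) weight 1/270
  (Z=1, W=0, U=1, X=0, Y=1) weight 1/270
  (Z=3, W=1, U=1, X=0, Y=0) weight 4/225
  … 9 more
Group by Z:
  weight(Z=0) = 2/25
  weight(Z=1) = 1/45
  weight(Z=3) = 8/75
Total weight = 2/25 + 1/45 + 8/75 = 47/225
P(Z=0 | obs) = 2/25 / 47/225 = 18/47
P(Z=1 | obs) = 1/45 / 47/225 = 5/47
P(Z=3 | obs) = 8/75 / 47/225 = 24/47

P(Z = 1 | obs) = 5/47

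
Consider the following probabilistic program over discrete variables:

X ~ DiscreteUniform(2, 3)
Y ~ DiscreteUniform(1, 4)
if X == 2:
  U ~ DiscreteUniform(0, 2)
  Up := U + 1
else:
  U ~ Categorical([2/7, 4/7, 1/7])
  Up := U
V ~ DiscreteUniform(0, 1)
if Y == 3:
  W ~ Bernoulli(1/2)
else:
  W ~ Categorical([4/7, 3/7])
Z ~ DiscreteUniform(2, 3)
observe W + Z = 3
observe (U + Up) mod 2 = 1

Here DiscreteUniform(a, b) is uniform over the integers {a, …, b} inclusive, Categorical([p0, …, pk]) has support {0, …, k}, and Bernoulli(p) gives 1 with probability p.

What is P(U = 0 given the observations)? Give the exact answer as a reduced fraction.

Enumerate traces; 48 have nonzero weight after conditioning:
  (X=2, Y=1, U=0, V=0, W=0, Z=3) weight 1/168
  (X=2, Y=1, U=0, V=0, W=1, Z=2) weight 1/224
  (X=2, Y=1, U=0, V=1, W=0, Z=3) weight 1/168
  (X=2, Y=1, U=0, V=1, W=1, Z=2) weight 1/224
  (X=2, Y=1, U=1, V=0, W=0, Z=3) weight 1/168
  (X=2, Y=1, U=1, V=0, W=1, Z=2) weight 1/224
  (X=2, Y=1, U=1, V=1, W=0, Z=3) weight 1/168
  (X=2, Y=1, U=1, V=1, W=1, Z=2) weight 1/224
  (X=2, Y=1, U=2, V=0, W=0, Z=3) weight 1/168
  … 39 more
Group by U:
  weight(U=0) = 1/12
  weight(U=1) = 1/12
  weight(U=2) = 1/12
Total weight = 1/12 + 1/12 + 1/12 = 1/4
P(U=0 | obs) = 1/12 / 1/4 = 1/3
P(U=1 | obs) = 1/12 / 1/4 = 1/3
P(U=2 | obs) = 1/12 / 1/4 = 1/3

P(U = 0 | obs) = 1/3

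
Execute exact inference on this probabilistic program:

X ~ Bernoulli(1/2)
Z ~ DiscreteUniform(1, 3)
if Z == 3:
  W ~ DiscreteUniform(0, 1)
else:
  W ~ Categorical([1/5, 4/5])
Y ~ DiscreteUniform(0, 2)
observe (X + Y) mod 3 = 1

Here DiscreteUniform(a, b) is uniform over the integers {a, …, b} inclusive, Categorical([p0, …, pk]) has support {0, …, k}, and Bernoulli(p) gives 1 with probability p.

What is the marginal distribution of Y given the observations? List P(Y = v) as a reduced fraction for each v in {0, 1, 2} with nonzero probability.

Enumerate traces; 12 have nonzero weight after conditioning:
  (X=0, Z=1, W=0, Y=1) weight 1/90
  (X=0, Z=1, W=1, Y=1) weight 2/45
  (X=0, Z=2, W=0, Y=1) weight 1/90
  (X=0, Z=2, W=1, Y=1) weight 2/45
  (X=0, Z=3, W=0, Y=1) weight 1/36
  (X=0, Z=3, W=1, Y=1) weight 1/36
  (X=1, Z=1, W=0, Y=0) weight 1/90
  (X=1, Z=1, W=1, Y=0) weight 2/45
  … 4 more
Group by Y:
  weight(Y=0) = 1/6
  weight(Y=1) = 1/6
Total weight = 1/6 + 1/6 = 1/3
P(Y=0 | obs) = 1/6 / 1/3 = 1/2
P(Y=1 | obs) = 1/6 / 1/3 = 1/2

P(Y=0) = 1/2, P(Y=1) = 1/2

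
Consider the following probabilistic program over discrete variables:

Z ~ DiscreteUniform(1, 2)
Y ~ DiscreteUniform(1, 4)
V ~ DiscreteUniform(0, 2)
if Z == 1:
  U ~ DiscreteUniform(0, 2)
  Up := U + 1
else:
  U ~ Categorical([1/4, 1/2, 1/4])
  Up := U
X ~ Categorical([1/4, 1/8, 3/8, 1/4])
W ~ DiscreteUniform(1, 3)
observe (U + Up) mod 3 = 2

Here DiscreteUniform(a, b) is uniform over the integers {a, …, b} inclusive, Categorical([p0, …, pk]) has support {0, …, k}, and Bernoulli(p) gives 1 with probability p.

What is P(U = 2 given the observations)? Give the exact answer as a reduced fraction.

Enumerate traces; 288 have nonzero weight after conditioning:
  (Z=1, Y=1, V=0, U=2, X=0, W=1) weight 1/864
  (Z=1, Y=1, V=0, U=2, X=0, W=2) weight 1/864
  (Z=1, Y=1, V=0, U=2, X=0, W=3) weight 1/864
  (Z=1, Y=1, V=0, U=2, X=1, W=1) weight 1/1728
  (Z=1, Y=1, V=0, U=2, X=1, W=2) weight 1/1728
  (Z=1, Y=1, V=0, U=2, X=1, W=3) weight 1/1728
  (Z=1, Y=1, V=0, U=2, X=2, W=1) weight 1/576
  (Z=1, Y=1, V=0, U=2, X=2, W=2) weight 1/576
  (Z=2, Y=1, V=0, U=1, X=0, W=1) weight 1/576
  … 279 more
Group by U:
  weight(U=1) = 1/4
  weight(U=2) = 1/6
Total weight = 1/4 + 1/6 = 5/12
P(U=1 | obs) = 1/4 / 5/12 = 3/5
P(U=2 | obs) = 1/6 / 5/12 = 2/5

P(U = 2 | obs) = 2/5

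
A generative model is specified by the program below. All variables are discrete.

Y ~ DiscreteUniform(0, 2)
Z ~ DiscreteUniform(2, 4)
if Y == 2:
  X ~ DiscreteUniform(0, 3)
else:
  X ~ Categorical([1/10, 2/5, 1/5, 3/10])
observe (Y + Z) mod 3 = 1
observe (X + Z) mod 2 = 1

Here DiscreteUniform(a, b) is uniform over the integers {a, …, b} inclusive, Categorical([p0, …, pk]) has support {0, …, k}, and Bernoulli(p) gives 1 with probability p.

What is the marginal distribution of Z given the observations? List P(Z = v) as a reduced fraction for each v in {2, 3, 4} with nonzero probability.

Enumerate traces; 6 have nonzero weight after conditioning:
  (Y=0, Z=4, X=1) weight 2/45
  (Y=0, Z=4, X=3) weight 1/30
  (Y=1, Z=3, X=0) weight 1/90
  (Y=1, Z=3, X=2) weight 1/45
  (Y=2, Z=2, X=1) weight 1/36
  (Y=2, Z=2, X=3) weight 1/36
Group by Z:
  weight(Z=2) = 1/18
  weight(Z=3) = 1/30
  weight(Z=4) = 7/90
Total weight = 1/18 + 1/30 + 7/90 = 1/6
P(Z=2 | obs) = 1/18 / 1/6 = 1/3
P(Z=3 | obs) = 1/30 / 1/6 = 1/5
P(Z=4 | obs) = 7/90 / 1/6 = 7/15

P(Z=2) = 1/3, P(Z=3) = 1/5, P(Z=4) = 7/15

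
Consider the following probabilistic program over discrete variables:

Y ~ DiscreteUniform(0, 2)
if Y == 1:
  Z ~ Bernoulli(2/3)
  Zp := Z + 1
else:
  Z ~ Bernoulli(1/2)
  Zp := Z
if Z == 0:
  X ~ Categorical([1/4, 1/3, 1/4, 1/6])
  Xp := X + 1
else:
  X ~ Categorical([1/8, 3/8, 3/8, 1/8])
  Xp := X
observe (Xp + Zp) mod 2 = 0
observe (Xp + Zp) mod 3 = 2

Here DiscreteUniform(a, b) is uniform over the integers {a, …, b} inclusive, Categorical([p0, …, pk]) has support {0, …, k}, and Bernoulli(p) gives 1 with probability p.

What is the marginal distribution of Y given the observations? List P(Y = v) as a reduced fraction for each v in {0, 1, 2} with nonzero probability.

Enumerate traces; 6 have nonzero weight after conditioning:
  (Y=0, Z=0, X=1) weight 1/18
  (Y=0, Z=1, X=1) weight 1/16
  (Y=1, Z=0, X=0) weight 1/36
  (Y=1, Z=1, X=0) weight 1/36
  (Y=2, Z=0, X=1) weight 1/18
  (Y=2, Z=1, X=1) weight 1/16
Group by Y:
  weight(Y=0) = 17/144
  weight(Y=1) = 1/18
  weight(Y=2) = 17/144
Total weight = 17/144 + 1/18 + 17/144 = 7/24
P(Y=0 | obs) = 17/144 / 7/24 = 17/42
P(Y=1 | obs) = 1/18 / 7/24 = 4/21
P(Y=2 | obs) = 17/144 / 7/24 = 17/42

P(Y=0) = 17/42, P(Y=1) = 4/21, P(Y=2) = 17/42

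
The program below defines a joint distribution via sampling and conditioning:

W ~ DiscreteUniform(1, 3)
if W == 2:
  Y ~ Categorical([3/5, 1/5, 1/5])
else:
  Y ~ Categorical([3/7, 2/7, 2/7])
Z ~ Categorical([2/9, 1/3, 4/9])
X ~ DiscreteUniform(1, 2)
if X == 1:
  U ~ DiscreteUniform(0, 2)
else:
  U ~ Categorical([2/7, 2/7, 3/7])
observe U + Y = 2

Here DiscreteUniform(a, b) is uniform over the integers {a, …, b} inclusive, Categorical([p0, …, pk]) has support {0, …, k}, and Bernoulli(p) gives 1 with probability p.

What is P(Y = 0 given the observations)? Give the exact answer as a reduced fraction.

P(Y = 0 | obs) = 136/253

Enumerate traces; 54 have nonzero weight after conditioning:
  (W=1, Y=0, Z=0, X=1, U=2) weight 1/189
  (W=1, Y=0, Z=0, X=2, U=2) weight 1/147
  (W=1, Y=0, Z=1, X=1, U=2) weight 1/126
  (W=1, Y=0, Z=1, X=2, U=2) weight 1/98
  (W=1, Y=0, Z=2, X=1, U=2) weight 2/189
  (W=1, Y=0, Z=2, X=2, U=2) weight 2/147
  (W=1, Y=1, Z=0, X=1, U=1) weight 2/567
  (W=1, Y=1, Z=0, X=2, U=1) weight 4/1323
  (W=1, Y=2, Z=0, X=1, U=0) weight 2/567
  … 45 more
Group by Y:
  weight(Y=0) = 136/735
  weight(Y=1) = 39/490
  weight(Y=2) = 39/490
Total weight = 136/735 + 39/490 + 39/490 = 253/735
P(Y=0 | obs) = 136/735 / 253/735 = 136/253
P(Y=1 | obs) = 39/490 / 253/735 = 117/506
P(Y=2 | obs) = 39/490 / 253/735 = 117/506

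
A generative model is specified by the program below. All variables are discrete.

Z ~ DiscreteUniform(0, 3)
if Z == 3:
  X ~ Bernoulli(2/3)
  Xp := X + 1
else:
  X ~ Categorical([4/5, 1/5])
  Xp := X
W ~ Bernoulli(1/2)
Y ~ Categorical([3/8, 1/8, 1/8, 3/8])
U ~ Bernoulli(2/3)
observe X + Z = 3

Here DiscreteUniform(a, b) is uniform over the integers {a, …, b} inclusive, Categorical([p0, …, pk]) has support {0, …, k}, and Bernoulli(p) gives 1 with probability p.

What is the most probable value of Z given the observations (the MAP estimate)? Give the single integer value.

Enumerate traces; 32 have nonzero weight after conditioning:
  (Z=2, X=1, W=0, Y=0, U=0) weight 1/320
  (Z=2, X=1, W=0, Y=0, U=1) weight 1/160
  (Z=2, X=1, W=0, Y=1, U=0) weight 1/960
  (Z=2, X=1, W=0, Y=1, U=1) weight 1/480
  (Z=2, X=1, W=0, Y=2, U=0) weight 1/960
  (Z=2, X=1, W=0, Y=2, U=1) weight 1/480
  (Z=2, X=1, W=0, Y=3, U=0) weight 1/320
  (Z=2, X=1, W=0, Y=3, U=1) weight 1/160
  (Z=3, X=0, W=0, Y=0, U=0) weight 1/192
  … 23 more
Group by Z:
  weight(Z=2) = 1/20
  weight(Z=3) = 1/12
Total weight = 1/20 + 1/12 = 2/15
P(Z=2 | obs) = 1/20 / 2/15 = 3/8
P(Z=3 | obs) = 1/12 / 2/15 = 5/8
argmax = 3

argmax_v P(Z = v | obs) = 3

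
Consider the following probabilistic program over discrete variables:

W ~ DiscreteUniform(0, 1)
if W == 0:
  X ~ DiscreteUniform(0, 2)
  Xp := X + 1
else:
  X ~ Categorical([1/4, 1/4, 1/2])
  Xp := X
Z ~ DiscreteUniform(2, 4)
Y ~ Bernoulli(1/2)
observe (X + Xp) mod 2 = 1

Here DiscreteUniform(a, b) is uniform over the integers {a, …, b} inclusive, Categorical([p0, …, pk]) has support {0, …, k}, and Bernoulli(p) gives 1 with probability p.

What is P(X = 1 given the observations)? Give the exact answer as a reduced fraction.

P(X = 1 | obs) = 1/3

Enumerate traces; 18 have nonzero weight after conditioning:
  (W=0, X=0, Z=2, Y=0) weight 1/36
  (W=0, X=0, Z=2, Y=1) weight 1/36
  (W=0, X=0, Z=3, Y=0) weight 1/36
  (W=0, X=0, Z=3, Y=1) weight 1/36
  (W=0, X=0, Z=4, Y=0) weight 1/36
  (W=0, X=0, Z=4, Y=1) weight 1/36
  (W=0, X=1, Z=2, Y=0) weight 1/36
  (W=0, X=1, Z=2, Y=1) weight 1/36
  (W=0, X=2, Z=2, Y=0) weight 1/36
  … 9 more
Group by X:
  weight(X=0) = 1/6
  weight(X=1) = 1/6
  weight(X=2) = 1/6
Total weight = 1/6 + 1/6 + 1/6 = 1/2
P(X=0 | obs) = 1/6 / 1/2 = 1/3
P(X=1 | obs) = 1/6 / 1/2 = 1/3
P(X=2 | obs) = 1/6 / 1/2 = 1/3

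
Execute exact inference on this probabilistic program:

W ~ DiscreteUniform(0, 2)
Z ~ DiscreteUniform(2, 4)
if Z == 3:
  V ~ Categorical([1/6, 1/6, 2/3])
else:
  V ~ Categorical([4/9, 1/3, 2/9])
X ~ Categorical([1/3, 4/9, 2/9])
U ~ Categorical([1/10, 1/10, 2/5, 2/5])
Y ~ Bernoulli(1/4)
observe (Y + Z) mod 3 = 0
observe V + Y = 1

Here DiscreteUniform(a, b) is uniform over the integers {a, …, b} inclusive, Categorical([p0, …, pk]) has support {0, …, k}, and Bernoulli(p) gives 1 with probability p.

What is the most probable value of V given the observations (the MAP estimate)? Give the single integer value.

Enumerate traces; 72 have nonzero weight after conditioning:
  (W=0, Z=2, V=0, X=0, U=0, Y=1) weight 1/2430
  (W=0, Z=2, V=0, X=0, U=1, Y=1) weight 1/2430
  (W=0, Z=2, V=0, X=0, U=2, Y=1) weight 2/1215
  (W=0, Z=2, V=0, X=0, U=3, Y=1) weight 2/1215
  (W=0, Z=2, V=0, X=1, U=0, Y=1) weight 2/3645
  (W=0, Z=2, V=0, X=1, U=1, Y=1) weight 2/3645
  (W=0, Z=2, V=0, X=1, U=2, Y=1) weight 8/3645
  (W=0, Z=2, V=0, X=1, U=3, Y=1) weight 8/3645
  (W=0, Z=3, V=1, X=0, U=0, Y=0) weight 1/2160
  … 63 more
Group by V:
  weight(V=0) = 1/27
  weight(V=1) = 1/24
Total weight = 1/27 + 1/24 = 17/216
P(V=0 | obs) = 1/27 / 17/216 = 8/17
P(V=1 | obs) = 1/24 / 17/216 = 9/17
argmax = 1

argmax_v P(V = v | obs) = 1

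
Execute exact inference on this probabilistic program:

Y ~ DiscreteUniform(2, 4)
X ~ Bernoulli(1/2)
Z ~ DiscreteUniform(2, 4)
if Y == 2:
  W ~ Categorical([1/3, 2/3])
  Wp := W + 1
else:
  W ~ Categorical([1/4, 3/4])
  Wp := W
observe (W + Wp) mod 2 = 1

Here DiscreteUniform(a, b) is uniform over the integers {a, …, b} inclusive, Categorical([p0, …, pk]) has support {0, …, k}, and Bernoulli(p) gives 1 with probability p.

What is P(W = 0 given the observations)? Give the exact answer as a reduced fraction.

P(W = 0 | obs) = 1/3

Enumerate traces; 12 have nonzero weight after conditioning:
  (Y=2, X=0, Z=2, W=0) weight 1/54
  (Y=2, X=0, Z=2, W=1) weight 1/27
  (Y=2, X=0, Z=3, W=0) weight 1/54
  (Y=2, X=0, Z=3, W=1) weight 1/27
  (Y=2, X=0, Z=4, W=0) weight 1/54
  (Y=2, X=0, Z=4, W=1) weight 1/27
  (Y=2, X=1, Z=2, W=0) weight 1/54
  (Y=2, X=1, Z=2, W=1) weight 1/27
  … 4 more
Group by W:
  weight(W=0) = 1/9
  weight(W=1) = 2/9
Total weight = 1/9 + 2/9 = 1/3
P(W=0 | obs) = 1/9 / 1/3 = 1/3
P(W=1 | obs) = 2/9 / 1/3 = 2/3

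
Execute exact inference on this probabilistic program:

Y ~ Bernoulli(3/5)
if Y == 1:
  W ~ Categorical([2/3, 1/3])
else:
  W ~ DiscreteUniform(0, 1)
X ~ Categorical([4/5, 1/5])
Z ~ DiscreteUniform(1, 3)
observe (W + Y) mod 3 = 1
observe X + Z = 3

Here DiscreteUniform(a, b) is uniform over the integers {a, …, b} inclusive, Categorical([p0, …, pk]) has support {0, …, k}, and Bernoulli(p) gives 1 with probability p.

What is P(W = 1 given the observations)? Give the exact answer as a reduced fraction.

P(W = 1 | obs) = 1/3

Enumerate traces; 4 have nonzero weight after conditioning:
  (Y=0, W=1, X=0, Z=3) weight 4/75
  (Y=0, W=1, X=1, Z=2) weight 1/75
  (Y=1, W=0, X=0, Z=3) weight 8/75
  (Y=1, W=0, X=1, Z=2) weight 2/75
Group by W:
  weight(W=0) = 2/15
  weight(W=1) = 1/15
Total weight = 2/15 + 1/15 = 1/5
P(W=0 | obs) = 2/15 / 1/5 = 2/3
P(W=1 | obs) = 1/15 / 1/5 = 1/3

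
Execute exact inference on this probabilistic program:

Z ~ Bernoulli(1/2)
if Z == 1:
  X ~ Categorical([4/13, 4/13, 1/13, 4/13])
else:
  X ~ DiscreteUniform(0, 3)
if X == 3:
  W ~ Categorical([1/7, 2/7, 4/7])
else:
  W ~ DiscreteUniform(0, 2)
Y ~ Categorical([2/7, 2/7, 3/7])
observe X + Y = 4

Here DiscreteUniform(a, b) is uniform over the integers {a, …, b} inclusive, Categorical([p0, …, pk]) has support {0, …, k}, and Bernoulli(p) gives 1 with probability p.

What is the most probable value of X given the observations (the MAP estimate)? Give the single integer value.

argmax_v P(X = v | obs) = 3

Enumerate traces; 12 have nonzero weight after conditioning:
  (Z=0, X=2, W=0, Y=2) weight 1/56
  (Z=0, X=2, W=1, Y=2) weight 1/56
  (Z=0, X=2, W=2, Y=2) weight 1/56
  (Z=0, X=3, W=0, Y=1) weight 1/196
  (Z=0, X=3, W=1, Y=1) weight 1/98
  (Z=0, X=3, W=2, Y=1) weight 1/49
  (Z=1, X=2, W=0, Y=2) weight 1/182
  (Z=1, X=2, W=1, Y=2) weight 1/182
  … 4 more
Group by X:
  weight(X=2) = 51/728
  weight(X=3) = 29/364
Total weight = 51/728 + 29/364 = 109/728
P(X=2 | obs) = 51/728 / 109/728 = 51/109
P(X=3 | obs) = 29/364 / 109/728 = 58/109
argmax = 3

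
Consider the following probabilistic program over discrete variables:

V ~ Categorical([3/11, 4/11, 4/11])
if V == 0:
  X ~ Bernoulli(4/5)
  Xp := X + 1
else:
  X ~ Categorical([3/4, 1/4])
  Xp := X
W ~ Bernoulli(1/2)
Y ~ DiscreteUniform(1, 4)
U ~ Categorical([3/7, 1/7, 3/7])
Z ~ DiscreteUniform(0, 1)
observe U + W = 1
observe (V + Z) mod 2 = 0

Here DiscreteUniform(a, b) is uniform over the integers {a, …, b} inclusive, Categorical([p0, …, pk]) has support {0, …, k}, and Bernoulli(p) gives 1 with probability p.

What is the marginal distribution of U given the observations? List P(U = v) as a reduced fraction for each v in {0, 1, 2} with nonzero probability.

P(U=0) = 3/4, P(U=1) = 1/4

Enumerate traces; 48 have nonzero weight after conditioning:
  (V=0, X=0, W=0, Y=1, U=1, Z=0) weight 3/6160
  (V=0, X=0, W=0, Y=2, U=1, Z=0) weight 3/6160
  (V=0, X=0, W=0, Y=3, U=1, Z=0) weight 3/6160
  (V=0, X=0, W=0, Y=4, U=1, Z=0) weight 3/6160
  (V=0, X=0, W=1, Y=1, U=0, Z=0) weight 9/6160
  (V=0, X=0, W=1, Y=2, U=0, Z=0) weight 9/6160
  (V=0, X=0, W=1, Y=3, U=0, Z=0) weight 9/6160
  (V=0, X=0, W=1, Y=4, U=0, Z=0) weight 9/6160
  … 40 more
Group by U:
  weight(U=0) = 3/28
  weight(U=1) = 1/28
Total weight = 3/28 + 1/28 = 1/7
P(U=0 | obs) = 3/28 / 1/7 = 3/4
P(U=1 | obs) = 1/28 / 1/7 = 1/4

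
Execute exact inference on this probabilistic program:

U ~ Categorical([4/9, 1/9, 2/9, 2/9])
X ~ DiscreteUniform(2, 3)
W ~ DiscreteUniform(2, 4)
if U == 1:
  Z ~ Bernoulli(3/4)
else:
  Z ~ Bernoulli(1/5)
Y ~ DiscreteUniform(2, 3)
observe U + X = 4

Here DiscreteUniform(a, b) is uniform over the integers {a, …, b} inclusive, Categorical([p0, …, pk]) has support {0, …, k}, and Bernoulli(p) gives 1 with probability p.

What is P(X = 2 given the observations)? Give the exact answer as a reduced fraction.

P(X = 2 | obs) = 2/3

Enumerate traces; 24 have nonzero weight after conditioning:
  (U=1, X=3, W=2, Z=0, Y=2) weight 1/432
  (U=1, X=3, W=2, Z=0, Y=3) weight 1/432
  (U=1, X=3, W=2, Z=1, Y=2) weight 1/144
  (U=1, X=3, W=2, Z=1, Y=3) weight 1/144
  (U=1, X=3, W=3, Z=0, Y=2) weight 1/432
  (U=1, X=3, W=3, Z=0, Y=3) weight 1/432
  (U=1, X=3, W=3, Z=1, Y=2) weight 1/144
  (U=1, X=3, W=3, Z=1, Y=3) weight 1/144
  (U=2, X=2, W=2, Z=0, Y=2) weight 2/135
  … 15 more
Group by X:
  weight(X=2) = 1/9
  weight(X=3) = 1/18
Total weight = 1/9 + 1/18 = 1/6
P(X=2 | obs) = 1/9 / 1/6 = 2/3
P(X=3 | obs) = 1/18 / 1/6 = 1/3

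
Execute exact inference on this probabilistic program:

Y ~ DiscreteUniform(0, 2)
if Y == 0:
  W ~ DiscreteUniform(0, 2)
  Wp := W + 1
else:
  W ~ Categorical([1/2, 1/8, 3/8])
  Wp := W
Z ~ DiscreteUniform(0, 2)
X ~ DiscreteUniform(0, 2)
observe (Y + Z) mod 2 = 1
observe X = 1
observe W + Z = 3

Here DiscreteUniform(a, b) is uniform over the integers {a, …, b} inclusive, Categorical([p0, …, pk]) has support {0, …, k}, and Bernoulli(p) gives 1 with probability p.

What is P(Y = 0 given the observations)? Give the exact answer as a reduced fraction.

P(Y = 0 | obs) = 2/5

Enumerate traces; 3 have nonzero weight after conditioning:
  (Y=0, W=2, Z=1, X=1) weight 1/81
  (Y=1, W=1, Z=2, X=1) weight 1/216
  (Y=2, W=2, Z=1, X=1) weight 1/72
Group by Y:
  weight(Y=0) = 1/81
  weight(Y=1) = 1/216
  weight(Y=2) = 1/72
Total weight = 1/81 + 1/216 + 1/72 = 5/162
P(Y=0 | obs) = 1/81 / 5/162 = 2/5
P(Y=1 | obs) = 1/216 / 5/162 = 3/20
P(Y=2 | obs) = 1/72 / 5/162 = 9/20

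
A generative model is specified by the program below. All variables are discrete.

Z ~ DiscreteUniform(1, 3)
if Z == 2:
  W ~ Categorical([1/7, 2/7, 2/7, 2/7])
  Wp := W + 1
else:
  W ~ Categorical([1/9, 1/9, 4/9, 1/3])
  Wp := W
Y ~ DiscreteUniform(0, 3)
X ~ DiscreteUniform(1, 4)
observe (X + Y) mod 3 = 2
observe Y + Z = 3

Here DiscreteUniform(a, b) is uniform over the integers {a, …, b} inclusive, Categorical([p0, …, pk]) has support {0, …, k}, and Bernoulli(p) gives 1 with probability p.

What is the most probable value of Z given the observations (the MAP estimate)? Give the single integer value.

Enumerate traces; 16 have nonzero weight after conditioning:
  (Z=1, W=0, Y=2, X=3) weight 1/432
  (Z=1, W=1, Y=2, X=3) weight 1/432
  (Z=1, W=2, Y=2, X=3) weight 1/108
  (Z=1, W=3, Y=2, X=3) weight 1/144
  (Z=2, W=0, Y=1, X=1) weight 1/336
  (Z=2, W=0, Y=1, X=4) weight 1/336
  (Z=2, W=1, Y=1, X=1) weight 1/168
  (Z=2, W=1, Y=1, X=4) weight 1/168
  (Z=3, W=0, Y=0, X=2) weight 1/432
  … 7 more
Group by Z:
  weight(Z=1) = 1/48
  weight(Z=2) = 1/24
  weight(Z=3) = 1/48
Total weight = 1/48 + 1/24 + 1/48 = 1/12
P(Z=1 | obs) = 1/48 / 1/12 = 1/4
P(Z=2 | obs) = 1/24 / 1/12 = 1/2
P(Z=3 | obs) = 1/48 / 1/12 = 1/4
argmax = 2

argmax_v P(Z = v | obs) = 2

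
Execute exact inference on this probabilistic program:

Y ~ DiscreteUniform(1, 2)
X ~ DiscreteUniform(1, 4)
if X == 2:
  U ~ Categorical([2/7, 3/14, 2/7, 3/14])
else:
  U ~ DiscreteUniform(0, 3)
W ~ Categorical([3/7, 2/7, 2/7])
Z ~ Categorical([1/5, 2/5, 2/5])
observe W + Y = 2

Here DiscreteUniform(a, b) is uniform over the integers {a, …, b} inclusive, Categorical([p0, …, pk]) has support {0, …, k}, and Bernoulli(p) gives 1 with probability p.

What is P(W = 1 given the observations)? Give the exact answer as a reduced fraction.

Enumerate traces; 96 have nonzero weight after conditioning:
  (Y=1, X=1, U=0, W=1, Z=0) weight 1/560
  (Y=1, X=1, U=0, W=1, Z=1) weight 1/280
  (Y=1, X=1, U=0, W=1, Z=2) weight 1/280
  (Y=1, X=1, U=1, W=1, Z=0) weight 1/560
  (Y=1, X=1, U=1, W=1, Z=1) weight 1/280
  (Y=1, X=1, U=1, W=1, Z=2) weight 1/280
  (Y=1, X=1, U=2, W=1, Z=0) weight 1/560
  (Y=1, X=1, U=2, W=1, Z=1) weight 1/280
  (Y=2, X=1, U=0, W=0, Z=0) weight 3/1120
  … 87 more
Group by W:
  weight(W=0) = 3/14
  weight(W=1) = 1/7
Total weight = 3/14 + 1/7 = 5/14
P(W=0 | obs) = 3/14 / 5/14 = 3/5
P(W=1 | obs) = 1/7 / 5/14 = 2/5

P(W = 1 | obs) = 2/5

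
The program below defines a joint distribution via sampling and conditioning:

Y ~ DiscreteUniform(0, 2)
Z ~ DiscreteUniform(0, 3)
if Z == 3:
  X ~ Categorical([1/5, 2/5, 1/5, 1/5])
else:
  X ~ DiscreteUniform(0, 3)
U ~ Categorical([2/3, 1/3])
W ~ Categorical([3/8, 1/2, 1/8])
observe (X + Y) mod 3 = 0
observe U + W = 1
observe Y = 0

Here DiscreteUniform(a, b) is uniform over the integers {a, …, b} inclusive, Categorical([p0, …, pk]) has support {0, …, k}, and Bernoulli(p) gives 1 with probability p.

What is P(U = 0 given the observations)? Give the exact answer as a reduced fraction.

Enumerate traces; 16 have nonzero weight after conditioning:
  (Y=0, Z=0, X=0, U=0, W=1) weight 1/144
  (Y=0, Z=0, X=0, U=1, W=0) weight 1/384
  (Y=0, Z=0, X=3, U=0, W=1) weight 1/144
  (Y=0, Z=0, X=3, U=1, W=0) weight 1/384
  (Y=0, Z=1, X=0, U=0, W=1) weight 1/144
  (Y=0, Z=1, X=0, U=1, W=0) weight 1/384
  (Y=0, Z=1, X=3, U=0, W=1) weight 1/144
  (Y=0, Z=1, X=3, U=1, W=0) weight 1/384
  … 8 more
Group by U:
  weight(U=0) = 19/360
  weight(U=1) = 19/960
Total weight = 19/360 + 19/960 = 209/2880
P(U=0 | obs) = 19/360 / 209/2880 = 8/11
P(U=1 | obs) = 19/960 / 209/2880 = 3/11

P(U = 0 | obs) = 8/11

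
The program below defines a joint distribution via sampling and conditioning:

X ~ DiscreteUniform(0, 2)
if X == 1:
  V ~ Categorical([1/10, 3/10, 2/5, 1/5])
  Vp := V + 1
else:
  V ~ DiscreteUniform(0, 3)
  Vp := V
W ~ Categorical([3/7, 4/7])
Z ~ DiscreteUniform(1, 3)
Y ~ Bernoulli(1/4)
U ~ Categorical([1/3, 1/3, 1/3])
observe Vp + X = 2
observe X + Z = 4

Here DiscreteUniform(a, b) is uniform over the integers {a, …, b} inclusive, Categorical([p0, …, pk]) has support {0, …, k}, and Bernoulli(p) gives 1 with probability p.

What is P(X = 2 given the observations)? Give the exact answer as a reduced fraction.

P(X = 2 | obs) = 5/7

Enumerate traces; 24 have nonzero weight after conditioning:
  (X=1, V=0, W=0, Z=3, Y=0, U=0) weight 1/840
  (X=1, V=0, W=0, Z=3, Y=0, U=1) weight 1/840
  (X=1, V=0, W=0, Z=3, Y=0, U=2) weight 1/840
  (X=1, V=0, W=0, Z=3, Y=1, U=0) weight 1/2520
  (X=1, V=0, W=0, Z=3, Y=1, U=1) weight 1/2520
  (X=1, V=0, W=0, Z=3, Y=1, U=2) weight 1/2520
  (X=1, V=0, W=1, Z=3, Y=0, U=0) weight 1/630
  (X=1, V=0, W=1, Z=3, Y=0, U=1) weight 1/630
  (X=2, V=0, W=0, Z=2, Y=0, U=0) weight 1/336
  … 15 more
Group by X:
  weight(X=1) = 1/90
  weight(X=2) = 1/36
Total weight = 1/90 + 1/36 = 7/180
P(X=1 | obs) = 1/90 / 7/180 = 2/7
P(X=2 | obs) = 1/36 / 7/180 = 5/7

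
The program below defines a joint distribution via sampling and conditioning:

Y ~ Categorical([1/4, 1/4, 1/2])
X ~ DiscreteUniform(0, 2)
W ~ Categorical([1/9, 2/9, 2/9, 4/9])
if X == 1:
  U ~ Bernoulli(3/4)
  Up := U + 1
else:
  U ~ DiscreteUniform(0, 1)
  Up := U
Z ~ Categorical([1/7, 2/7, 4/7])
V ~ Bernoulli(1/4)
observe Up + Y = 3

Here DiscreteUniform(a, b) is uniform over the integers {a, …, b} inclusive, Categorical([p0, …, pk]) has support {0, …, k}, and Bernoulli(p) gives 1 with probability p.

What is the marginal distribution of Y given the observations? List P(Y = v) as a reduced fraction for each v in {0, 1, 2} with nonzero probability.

Enumerate traces; 96 have nonzero weight after conditioning:
  (Y=1, X=1, W=0, U=1, Z=0, V=0) weight 1/1344
  (Y=1, X=1, W=0, U=1, Z=0, V=1) weight 1/4032
  (Y=1, X=1, W=0, U=1, Z=1, V=0) weight 1/672
  (Y=1, X=1, W=0, U=1, Z=1, V=1) weight 1/2016
  (Y=1, X=1, W=0, U=1, Z=2, V=0) weight 1/336
  (Y=1, X=1, W=0, U=1, Z=2, V=1) weight 1/1008
  (Y=1, X=1, W=1, U=1, Z=0, V=0) weight 1/672
  (Y=1, X=1, W=1, U=1, Z=0, V=1) weight 1/2016
  (Y=2, X=0, W=0, U=1, Z=0, V=0) weight 1/1008
  … 87 more
Group by Y:
  weight(Y=1) = 1/16
  weight(Y=2) = 5/24
Total weight = 1/16 + 5/24 = 13/48
P(Y=1 | obs) = 1/16 / 13/48 = 3/13
P(Y=2 | obs) = 5/24 / 13/48 = 10/13

P(Y=1) = 3/13, P(Y=2) = 10/13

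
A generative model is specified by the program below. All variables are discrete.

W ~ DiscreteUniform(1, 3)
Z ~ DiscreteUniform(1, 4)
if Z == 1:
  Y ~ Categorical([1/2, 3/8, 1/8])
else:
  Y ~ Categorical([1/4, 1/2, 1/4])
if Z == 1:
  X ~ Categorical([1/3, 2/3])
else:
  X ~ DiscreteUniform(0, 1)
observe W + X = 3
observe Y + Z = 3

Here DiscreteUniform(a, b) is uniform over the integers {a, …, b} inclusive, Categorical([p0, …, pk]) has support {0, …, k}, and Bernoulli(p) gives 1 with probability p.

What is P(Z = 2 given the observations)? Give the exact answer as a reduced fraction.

Enumerate traces; 6 have nonzero weight after conditioning:
  (W=2, Z=1, Y=2, X=1) weight 1/144
  (W=2, Z=2, Y=1, X=1) weight 1/48
  (W=2, Z=3, Y=0, X=1) weight 1/96
  (W=3, Z=1, Y=2, X=0) weight 1/288
  (W=3, Z=2, Y=1, X=0) weight 1/48
  (W=3, Z=3, Y=0, X=0) weight 1/96
Group by Z:
  weight(Z=1) = 1/96
  weight(Z=2) = 1/24
  weight(Z=3) = 1/48
Total weight = 1/96 + 1/24 + 1/48 = 7/96
P(Z=1 | obs) = 1/96 / 7/96 = 1/7
P(Z=2 | obs) = 1/24 / 7/96 = 4/7
P(Z=3 | obs) = 1/48 / 7/96 = 2/7

P(Z = 2 | obs) = 4/7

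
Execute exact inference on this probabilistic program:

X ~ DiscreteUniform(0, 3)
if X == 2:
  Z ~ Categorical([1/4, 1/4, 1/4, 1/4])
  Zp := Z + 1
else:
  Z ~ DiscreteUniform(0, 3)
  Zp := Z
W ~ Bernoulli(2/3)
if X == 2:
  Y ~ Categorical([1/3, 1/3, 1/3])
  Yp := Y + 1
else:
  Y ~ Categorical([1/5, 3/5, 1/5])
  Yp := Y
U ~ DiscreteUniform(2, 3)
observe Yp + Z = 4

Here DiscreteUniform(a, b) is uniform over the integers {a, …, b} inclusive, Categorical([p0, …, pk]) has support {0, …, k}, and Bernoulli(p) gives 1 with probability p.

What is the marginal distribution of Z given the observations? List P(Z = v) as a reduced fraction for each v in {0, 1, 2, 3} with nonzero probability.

Enumerate traces; 36 have nonzero weight after conditioning:
  (X=0, Z=2, W=0, Y=2, U=2) weight 1/480
  (X=0, Z=2, W=0, Y=2, U=3) weight 1/480
  (X=0, Z=2, W=1, Y=2, U=2) weight 1/240
  (X=0, Z=2, W=1, Y=2, U=3) weight 1/240
  (X=0, Z=3, W=0, Y=1, U=2) weight 1/160
  (X=0, Z=3, W=0, Y=1, U=3) weight 1/160
  (X=0, Z=3, W=1, Y=1, U=2) weight 1/80
  (X=0, Z=3, W=1, Y=1, U=3) weight 1/80
  (X=2, Z=1, W=0, Y=2, U=2) weight 1/288
  … 27 more
Group by Z:
  weight(Z=1) = 1/48
  weight(Z=2) = 7/120
  weight(Z=3) = 2/15
Total weight = 1/48 + 7/120 + 2/15 = 17/80
P(Z=1 | obs) = 1/48 / 17/80 = 5/51
P(Z=2 | obs) = 7/120 / 17/80 = 14/51
P(Z=3 | obs) = 2/15 / 17/80 = 32/51

P(Z=1) = 5/51, P(Z=2) = 14/51, P(Z=3) = 32/51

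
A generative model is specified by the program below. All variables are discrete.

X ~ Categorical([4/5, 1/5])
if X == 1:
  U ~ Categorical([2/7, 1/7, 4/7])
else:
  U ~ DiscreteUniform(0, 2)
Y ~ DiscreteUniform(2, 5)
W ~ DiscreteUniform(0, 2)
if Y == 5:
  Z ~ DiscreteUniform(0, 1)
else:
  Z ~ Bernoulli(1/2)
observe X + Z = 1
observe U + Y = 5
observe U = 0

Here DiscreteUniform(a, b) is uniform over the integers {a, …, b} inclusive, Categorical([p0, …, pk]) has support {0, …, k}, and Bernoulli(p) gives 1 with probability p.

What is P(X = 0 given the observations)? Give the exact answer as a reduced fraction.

Enumerate traces; 6 have nonzero weight after conditioning:
  (X=0, U=0, Y=5, W=0, Z=1) weight 1/90
  (X=0, U=0, Y=5, W=1, Z=1) weight 1/90
  (X=0, U=0, Y=5, W=2, Z=1) weight 1/90
  (X=1, U=0, Y=5, W=0, Z=0) weight 1/420
  (X=1, U=0, Y=5, W=1, Z=0) weight 1/420
  (X=1, U=0, Y=5, W=2, Z=0) weight 1/420
Group by X:
  weight(X=0) = 1/30
  weight(X=1) = 1/140
Total weight = 1/30 + 1/140 = 17/420
P(X=0 | obs) = 1/30 / 17/420 = 14/17
P(X=1 | obs) = 1/140 / 17/420 = 3/17

P(X = 0 | obs) = 14/17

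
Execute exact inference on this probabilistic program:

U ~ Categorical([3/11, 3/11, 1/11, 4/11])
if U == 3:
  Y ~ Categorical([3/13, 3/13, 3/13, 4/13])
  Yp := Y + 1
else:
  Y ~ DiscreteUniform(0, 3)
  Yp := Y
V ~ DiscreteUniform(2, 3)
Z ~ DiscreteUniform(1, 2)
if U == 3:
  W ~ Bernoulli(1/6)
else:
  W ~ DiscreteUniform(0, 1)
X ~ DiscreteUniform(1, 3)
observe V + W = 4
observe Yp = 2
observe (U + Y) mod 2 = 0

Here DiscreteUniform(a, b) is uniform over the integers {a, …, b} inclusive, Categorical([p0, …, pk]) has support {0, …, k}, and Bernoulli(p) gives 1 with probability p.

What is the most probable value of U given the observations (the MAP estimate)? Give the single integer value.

Enumerate traces; 18 have nonzero weight after conditioning:
  (U=0, Y=2, V=3, Z=1, W=1, X=1) weight 1/352
  (U=0, Y=2, V=3, Z=1, W=1, X=2) weight 1/352
  (U=0, Y=2, V=3, Z=1, W=1, X=3) weight 1/352
  (U=0, Y=2, V=3, Z=2, W=1, X=1) weight 1/352
  (U=0, Y=2, V=3, Z=2, W=1, X=2) weight 1/352
  (U=0, Y=2, V=3, Z=2, W=1, X=3) weight 1/352
  (U=2, Y=2, V=3, Z=1, W=1, X=1) weight 1/1056
  (U=2, Y=2, V=3, Z=1, W=1, X=2) weight 1/1056
  (U=3, Y=1, V=3, Z=1, W=1, X=1) weight 1/858
  … 9 more
Group by U:
  weight(U=0) = 3/176
  weight(U=2) = 1/176
  weight(U=3) = 1/143
Total weight = 3/176 + 1/176 + 1/143 = 17/572
P(U=0 | obs) = 3/176 / 17/572 = 39/68
P(U=2 | obs) = 1/176 / 17/572 = 13/68
P(U=3 | obs) = 1/143 / 17/572 = 4/17
argmax = 0

argmax_v P(U = v | obs) = 0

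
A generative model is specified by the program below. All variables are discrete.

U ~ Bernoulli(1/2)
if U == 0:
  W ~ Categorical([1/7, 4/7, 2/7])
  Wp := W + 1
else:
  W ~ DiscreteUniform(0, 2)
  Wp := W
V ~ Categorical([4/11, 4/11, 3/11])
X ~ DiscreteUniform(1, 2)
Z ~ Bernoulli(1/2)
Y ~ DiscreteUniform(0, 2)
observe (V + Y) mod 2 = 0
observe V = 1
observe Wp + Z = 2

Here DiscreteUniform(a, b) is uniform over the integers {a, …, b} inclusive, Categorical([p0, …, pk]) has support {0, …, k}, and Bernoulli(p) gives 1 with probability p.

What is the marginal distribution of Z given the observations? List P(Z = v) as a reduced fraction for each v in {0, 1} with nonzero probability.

Enumerate traces; 8 have nonzero weight after conditioning:
  (U=0, W=0, V=1, X=1, Z=1, Y=1) weight 1/462
  (U=0, W=0, V=1, X=2, Z=1, Y=1) weight 1/462
  (U=0, W=1, V=1, X=1, Z=0, Y=1) weight 2/231
  (U=0, W=1, V=1, X=2, Z=0, Y=1) weight 2/231
  (U=1, W=1, V=1, X=1, Z=1, Y=1) weight 1/198
  (U=1, W=1, V=1, X=2, Z=1, Y=1) weight 1/198
  (U=1, W=2, V=1, X=1, Z=0, Y=1) weight 1/198
  (U=1, W=2, V=1, X=2, Z=0, Y=1) weight 1/198
Group by Z:
  weight(Z=0) = 19/693
  weight(Z=1) = 10/693
Total weight = 19/693 + 10/693 = 29/693
P(Z=0 | obs) = 19/693 / 29/693 = 19/29
P(Z=1 | obs) = 10/693 / 29/693 = 10/29

P(Z=0) = 19/29, P(Z=1) = 10/29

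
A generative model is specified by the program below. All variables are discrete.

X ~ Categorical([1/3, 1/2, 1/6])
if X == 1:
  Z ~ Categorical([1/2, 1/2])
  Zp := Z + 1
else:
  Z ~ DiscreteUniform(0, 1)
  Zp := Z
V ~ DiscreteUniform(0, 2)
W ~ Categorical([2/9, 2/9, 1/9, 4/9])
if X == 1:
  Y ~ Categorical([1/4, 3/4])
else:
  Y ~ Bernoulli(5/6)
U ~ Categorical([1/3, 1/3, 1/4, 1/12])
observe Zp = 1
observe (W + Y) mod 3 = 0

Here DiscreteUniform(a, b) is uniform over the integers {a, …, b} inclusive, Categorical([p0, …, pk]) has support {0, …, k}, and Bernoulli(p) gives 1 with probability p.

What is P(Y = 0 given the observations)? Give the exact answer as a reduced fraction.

P(Y = 0 | obs) = 30/49

Enumerate traces; 108 have nonzero weight after conditioning:
  (X=0, Z=1, V=0, W=0, Y=0, U=0) weight 1/1458
  (X=0, Z=1, V=0, W=0, Y=0, U=1) weight 1/1458
  (X=0, Z=1, V=0, W=0, Y=0, U=2) weight 1/1944
  (X=0, Z=1, V=0, W=0, Y=0, U=3) weight 1/5832
  (X=0, Z=1, V=0, W=2, Y=1, U=0) weight 5/2916
  (X=0, Z=1, V=0, W=2, Y=1, U=1) weight 5/2916
  (X=0, Z=1, V=0, W=2, Y=1, U=2) weight 5/3888
  (X=0, Z=1, V=0, W=2, Y=1, U=3) weight 5/11664
  … 100 more
Group by Y:
  weight(Y=0) = 5/72
  weight(Y=1) = 19/432
Total weight = 5/72 + 19/432 = 49/432
P(Y=0 | obs) = 5/72 / 49/432 = 30/49
P(Y=1 | obs) = 19/432 / 49/432 = 19/49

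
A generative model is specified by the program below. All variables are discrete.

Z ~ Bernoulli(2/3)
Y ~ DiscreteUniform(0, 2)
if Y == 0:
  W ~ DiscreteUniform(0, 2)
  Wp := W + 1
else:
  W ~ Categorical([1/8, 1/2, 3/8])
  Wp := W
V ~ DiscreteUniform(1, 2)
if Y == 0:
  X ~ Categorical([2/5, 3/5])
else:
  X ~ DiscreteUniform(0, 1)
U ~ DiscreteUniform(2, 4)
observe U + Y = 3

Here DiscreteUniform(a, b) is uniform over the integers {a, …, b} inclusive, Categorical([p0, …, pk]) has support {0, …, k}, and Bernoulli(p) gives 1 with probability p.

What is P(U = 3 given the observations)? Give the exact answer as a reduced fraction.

Enumerate traces; 48 have nonzero weight after conditioning:
  (Z=0, Y=0, W=0, V=1, X=0, U=3) weight 1/405
  (Z=0, Y=0, W=0, V=1, X=1, U=3) weight 1/270
  (Z=0, Y=0, W=0, V=2, X=0, U=3) weight 1/405
  (Z=0, Y=0, W=0, V=2, X=1, U=3) weight 1/270
  (Z=0, Y=0, W=1, V=1, X=0, U=3) weight 1/405
  (Z=0, Y=0, W=1, V=1, X=1, U=3) weight 1/270
  (Z=0, Y=0, W=1, V=2, X=0, U=3) weight 1/405
  (Z=0, Y=0, W=1, V=2, X=1, U=3) weight 1/270
  (Z=0, Y=1, W=0, V=1, X=0, U=2) weight 1/864
  … 39 more
Group by U:
  weight(U=2) = 1/9
  weight(U=3) = 1/9
Total weight = 1/9 + 1/9 = 2/9
P(U=2 | obs) = 1/9 / 2/9 = 1/2
P(U=3 | obs) = 1/9 / 2/9 = 1/2

P(U = 3 | obs) = 1/2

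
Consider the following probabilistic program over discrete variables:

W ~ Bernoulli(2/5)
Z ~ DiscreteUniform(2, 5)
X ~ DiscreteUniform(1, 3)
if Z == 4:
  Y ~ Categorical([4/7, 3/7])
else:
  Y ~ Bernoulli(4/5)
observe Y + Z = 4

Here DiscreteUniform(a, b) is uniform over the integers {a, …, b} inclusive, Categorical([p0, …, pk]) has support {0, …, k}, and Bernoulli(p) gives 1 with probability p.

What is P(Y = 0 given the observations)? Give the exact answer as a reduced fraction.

P(Y = 0 | obs) = 5/12

Enumerate traces; 12 have nonzero weight after conditioning:
  (W=0, Z=3, X=1, Y=1) weight 1/25
  (W=0, Z=3, X=2, Y=1) weight 1/25
  (W=0, Z=3, X=3, Y=1) weight 1/25
  (W=0, Z=4, X=1, Y=0) weight 1/35
  (W=0, Z=4, X=2, Y=0) weight 1/35
  (W=0, Z=4, X=3, Y=0) weight 1/35
  (W=1, Z=3, X=1, Y=1) weight 2/75
  (W=1, Z=3, X=2, Y=1) weight 2/75
  … 4 more
Group by Y:
  weight(Y=0) = 1/7
  weight(Y=1) = 1/5
Total weight = 1/7 + 1/5 = 12/35
P(Y=0 | obs) = 1/7 / 12/35 = 5/12
P(Y=1 | obs) = 1/5 / 12/35 = 7/12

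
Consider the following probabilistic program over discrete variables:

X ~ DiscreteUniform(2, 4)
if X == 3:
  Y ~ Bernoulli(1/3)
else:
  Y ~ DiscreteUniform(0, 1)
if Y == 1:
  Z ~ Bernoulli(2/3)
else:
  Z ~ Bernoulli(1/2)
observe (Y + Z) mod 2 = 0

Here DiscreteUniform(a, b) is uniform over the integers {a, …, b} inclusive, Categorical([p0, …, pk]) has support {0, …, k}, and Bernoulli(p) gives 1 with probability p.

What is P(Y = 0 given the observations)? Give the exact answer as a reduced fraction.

P(Y = 0 | obs) = 15/31

Enumerate traces; 6 have nonzero weight after conditioning:
  (X=2, Y=0, Z=0) weight 1/12
  (X=2, Y=1, Z=1) weight 1/9
  (X=3, Y=0, Z=0) weight 1/9
  (X=3, Y=1, Z=1) weight 2/27
  (X=4, Y=0, Z=0) weight 1/12
  (X=4, Y=1, Z=1) weight 1/9
Group by Y:
  weight(Y=0) = 5/18
  weight(Y=1) = 8/27
Total weight = 5/18 + 8/27 = 31/54
P(Y=0 | obs) = 5/18 / 31/54 = 15/31
P(Y=1 | obs) = 8/27 / 31/54 = 16/31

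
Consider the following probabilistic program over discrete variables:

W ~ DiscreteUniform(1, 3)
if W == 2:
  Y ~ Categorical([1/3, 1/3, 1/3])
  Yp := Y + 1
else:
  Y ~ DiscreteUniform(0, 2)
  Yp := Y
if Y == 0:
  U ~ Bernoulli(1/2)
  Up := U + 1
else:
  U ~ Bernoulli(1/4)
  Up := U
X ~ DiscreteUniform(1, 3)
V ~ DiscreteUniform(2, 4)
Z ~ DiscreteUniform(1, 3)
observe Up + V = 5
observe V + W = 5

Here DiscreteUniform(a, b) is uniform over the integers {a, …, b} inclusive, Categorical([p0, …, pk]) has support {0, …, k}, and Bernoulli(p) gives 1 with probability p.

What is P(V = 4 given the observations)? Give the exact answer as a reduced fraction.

P(V = 4 | obs) = 2/3

Enumerate traces; 36 have nonzero weight after conditioning:
  (W=1, Y=0, U=0, X=1, V=4, Z=1) weight 1/486
  (W=1, Y=0, U=0, X=1, V=4, Z=2) weight 1/486
  (W=1, Y=0, U=0, X=1, V=4, Z=3) weight 1/486
  (W=1, Y=0, U=0, X=2, V=4, Z=1) weight 1/486
  (W=1, Y=0, U=0, X=2, V=4, Z=2) weight 1/486
  (W=1, Y=0, U=0, X=2, V=4, Z=3) weight 1/486
  (W=1, Y=0, U=0, X=3, V=4, Z=1) weight 1/486
  (W=1, Y=0, U=0, X=3, V=4, Z=2) weight 1/486
  (W=2, Y=0, U=1, X=1, V=3, Z=1) weight 1/486
  … 27 more
Group by V:
  weight(V=3) = 1/54
  weight(V=4) = 1/27
Total weight = 1/54 + 1/27 = 1/18
P(V=3 | obs) = 1/54 / 1/18 = 1/3
P(V=4 | obs) = 1/27 / 1/18 = 2/3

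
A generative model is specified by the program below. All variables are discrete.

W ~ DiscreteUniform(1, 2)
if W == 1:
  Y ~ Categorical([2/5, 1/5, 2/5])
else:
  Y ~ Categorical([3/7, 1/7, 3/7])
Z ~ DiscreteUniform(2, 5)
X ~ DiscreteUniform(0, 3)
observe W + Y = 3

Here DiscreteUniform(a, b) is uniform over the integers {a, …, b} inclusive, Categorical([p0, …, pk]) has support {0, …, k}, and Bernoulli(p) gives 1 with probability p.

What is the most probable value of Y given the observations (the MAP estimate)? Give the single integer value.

Enumerate traces; 32 have nonzero weight after conditioning:
  (W=1, Y=2, Z=2, X=0) weight 1/80
  (W=1, Y=2, Z=2, X=1) weight 1/80
  (W=1, Y=2, Z=2, X=2) weight 1/80
  (W=1, Y=2, Z=2, X=3) weight 1/80
  (W=1, Y=2, Z=3, X=0) weight 1/80
  (W=1, Y=2, Z=3, X=1) weight 1/80
  (W=1, Y=2, Z=3, X=2) weight 1/80
  (W=1, Y=2, Z=3, X=3) weight 1/80
  (W=2, Y=1, Z=2, X=0) weight 1/224
  … 23 more
Group by Y:
  weight(Y=1) = 1/14
  weight(Y=2) = 1/5
Total weight = 1/14 + 1/5 = 19/70
P(Y=1 | obs) = 1/14 / 19/70 = 5/19
P(Y=2 | obs) = 1/5 / 19/70 = 14/19
argmax = 2

argmax_v P(Y = v | obs) = 2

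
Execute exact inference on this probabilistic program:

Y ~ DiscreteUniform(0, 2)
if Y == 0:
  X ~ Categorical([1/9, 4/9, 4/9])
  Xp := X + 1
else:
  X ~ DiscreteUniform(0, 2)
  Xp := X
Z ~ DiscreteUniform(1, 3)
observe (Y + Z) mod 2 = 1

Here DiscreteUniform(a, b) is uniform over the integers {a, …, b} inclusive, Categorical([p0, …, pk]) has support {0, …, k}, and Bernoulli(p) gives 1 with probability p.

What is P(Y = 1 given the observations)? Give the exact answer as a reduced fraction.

Enumerate traces; 15 have nonzero weight after conditioning:
  (Y=0, X=0, Z=1) weight 1/81
  (Y=0, X=0, Z=3) weight 1/81
  (Y=0, X=1, Z=1) weight 4/81
  (Y=0, X=1, Z=3) weight 4/81
  (Y=0, X=2, Z=1) weight 4/81
  (Y=0, X=2, Z=3) weight 4/81
  (Y=1, X=0, Z=2) weight 1/27
  (Y=1, X=1, Z=2) weight 1/27
  (Y=2, X=0, Z=1) weight 1/27
  … 6 more
Group by Y:
  weight(Y=0) = 2/9
  weight(Y=1) = 1/9
  weight(Y=2) = 2/9
Total weight = 2/9 + 1/9 + 2/9 = 5/9
P(Y=0 | obs) = 2/9 / 5/9 = 2/5
P(Y=1 | obs) = 1/9 / 5/9 = 1/5
P(Y=2 | obs) = 2/9 / 5/9 = 2/5

P(Y = 1 | obs) = 1/5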